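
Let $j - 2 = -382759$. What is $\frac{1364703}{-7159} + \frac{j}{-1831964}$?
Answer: $- \frac{2497346609329}{13115030276} \approx -190.42$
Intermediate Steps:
$j = -382757$ ($j = 2 - 382759 = -382757$)
$\frac{1364703}{-7159} + \frac{j}{-1831964} = \frac{1364703}{-7159} - \frac{382757}{-1831964} = 1364703 \left(- \frac{1}{7159}\right) - - \frac{382757}{1831964} = - \frac{1364703}{7159} + \frac{382757}{1831964} = - \frac{2497346609329}{13115030276}$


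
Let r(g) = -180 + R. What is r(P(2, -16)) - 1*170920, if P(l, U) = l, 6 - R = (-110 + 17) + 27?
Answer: -171028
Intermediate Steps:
R = 72 (R = 6 - ((-110 + 17) + 27) = 6 - (-93 + 27) = 6 - 1*(-66) = 6 + 66 = 72)
r(g) = -108 (r(g) = -180 + 72 = -108)
r(P(2, -16)) - 1*170920 = -108 - 1*170920 = -108 - 170920 = -171028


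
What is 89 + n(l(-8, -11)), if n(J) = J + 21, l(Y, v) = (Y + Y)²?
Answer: 366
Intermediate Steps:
l(Y, v) = 4*Y² (l(Y, v) = (2*Y)² = 4*Y²)
n(J) = 21 + J
89 + n(l(-8, -11)) = 89 + (21 + 4*(-8)²) = 89 + (21 + 4*64) = 89 + (21 + 256) = 89 + 277 = 366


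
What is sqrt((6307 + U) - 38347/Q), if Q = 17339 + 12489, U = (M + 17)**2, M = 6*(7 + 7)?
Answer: sqrt(3671545499589)/14914 ≈ 128.48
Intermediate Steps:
M = 84 (M = 6*14 = 84)
U = 10201 (U = (84 + 17)**2 = 101**2 = 10201)
Q = 29828
sqrt((6307 + U) - 38347/Q) = sqrt((6307 + 10201) - 38347/29828) = sqrt(16508 - 38347*1/29828) = sqrt(16508 - 38347/29828) = sqrt(492362277/29828) = sqrt(3671545499589)/14914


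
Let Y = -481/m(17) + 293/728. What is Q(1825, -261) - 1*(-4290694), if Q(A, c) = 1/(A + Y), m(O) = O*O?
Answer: 1646338897557238/383699909 ≈ 4.2907e+6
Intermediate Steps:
m(O) = O²
Y = -265491/210392 (Y = -481/(17²) + 293/728 = -481/289 + 293*(1/728) = -481*1/289 + 293/728 = -481/289 + 293/728 = -265491/210392 ≈ -1.2619)
Q(A, c) = 1/(-265491/210392 + A) (Q(A, c) = 1/(A - 265491/210392) = 1/(-265491/210392 + A))
Q(1825, -261) - 1*(-4290694) = 210392/(-265491 + 210392*1825) - 1*(-4290694) = 210392/(-265491 + 383965400) + 4290694 = 210392/383699909 + 4290694 = 1646338897557238/383699909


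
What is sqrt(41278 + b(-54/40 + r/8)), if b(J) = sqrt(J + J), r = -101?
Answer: sqrt(4127800 + 10*I*sqrt(2795))/10 ≈ 203.17 + 0.013011*I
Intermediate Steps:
b(J) = sqrt(2)*sqrt(J) (b(J) = sqrt(2*J) = sqrt(2)*sqrt(J))
sqrt(41278 + b(-54/40 + r/8)) = sqrt(41278 + sqrt(2)*sqrt(-54/40 - 101/8)) = sqrt(41278 + sqrt(2)*sqrt(-54*1/40 - 101*1/8)) = sqrt(41278 + sqrt(2)*sqrt(-27/20 - 101/8)) = sqrt(41278 + sqrt(2)*sqrt(-559/40)) = sqrt(41278 + sqrt(2)*(I*sqrt(5590)/20)) = sqrt(41278 + I*sqrt(2795)/10)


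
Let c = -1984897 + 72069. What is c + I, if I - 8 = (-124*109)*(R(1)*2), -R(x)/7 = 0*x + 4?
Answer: -1155924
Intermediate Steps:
R(x) = -28 (R(x) = -7*(0*x + 4) = -7*(0 + 4) = -7*4 = -28)
c = -1912828
I = 756904 (I = 8 + (-124*109)*(-28*2) = 8 - 13516*(-56) = 8 + 756896 = 756904)
c + I = -1912828 + 756904 = -1155924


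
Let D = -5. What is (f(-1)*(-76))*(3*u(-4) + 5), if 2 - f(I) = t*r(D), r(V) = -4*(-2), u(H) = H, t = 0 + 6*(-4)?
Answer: 103208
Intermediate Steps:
t = -24 (t = 0 - 24 = -24)
r(V) = 8
f(I) = 194 (f(I) = 2 - (-24)*8 = 2 - 1*(-192) = 2 + 192 = 194)
(f(-1)*(-76))*(3*u(-4) + 5) = (194*(-76))*(3*(-4) + 5) = -14744*(-12 + 5) = -14744*(-7) = 103208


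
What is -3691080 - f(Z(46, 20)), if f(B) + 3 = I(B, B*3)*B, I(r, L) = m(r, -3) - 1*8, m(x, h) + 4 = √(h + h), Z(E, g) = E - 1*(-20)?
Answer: -3690285 - 66*I*√6 ≈ -3.6903e+6 - 161.67*I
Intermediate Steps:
Z(E, g) = 20 + E (Z(E, g) = E + 20 = 20 + E)
m(x, h) = -4 + √2*√h (m(x, h) = -4 + √(h + h) = -4 + √(2*h) = -4 + √2*√h)
I(r, L) = -12 + I*√6 (I(r, L) = (-4 + √2*√(-3)) - 1*8 = (-4 + √2*(I*√3)) - 8 = (-4 + I*√6) - 8 = -12 + I*√6)
f(B) = -3 + B*(-12 + I*√6) (f(B) = -3 + (-12 + I*√6)*B = -3 + B*(-12 + I*√6))
-3691080 - f(Z(46, 20)) = -3691080 - (-3 - (20 + 46)*(12 - I*√6)) = -3691080 - (-3 - 1*66*(12 - I*√6)) = -3691080 - (-3 + (-792 + 66*I*√6)) = -3691080 - (-795 + 66*I*√6) = -3691080 + (795 - 66*I*√6) = -3690285 - 66*I*√6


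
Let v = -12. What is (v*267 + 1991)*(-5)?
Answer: 6065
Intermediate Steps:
(v*267 + 1991)*(-5) = (-12*267 + 1991)*(-5) = (-3204 + 1991)*(-5) = -1213*(-5) = 6065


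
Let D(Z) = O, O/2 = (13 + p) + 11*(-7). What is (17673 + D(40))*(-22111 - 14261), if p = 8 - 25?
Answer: -636910092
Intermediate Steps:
p = -17
O = -162 (O = 2*((13 - 17) + 11*(-7)) = 2*(-4 - 77) = 2*(-81) = -162)
D(Z) = -162
(17673 + D(40))*(-22111 - 14261) = (17673 - 162)*(-22111 - 14261) = 17511*(-36372) = -636910092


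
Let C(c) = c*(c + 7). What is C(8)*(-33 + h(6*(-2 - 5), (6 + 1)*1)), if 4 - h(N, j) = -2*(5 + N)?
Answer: -12360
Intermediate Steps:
C(c) = c*(7 + c)
h(N, j) = 14 + 2*N (h(N, j) = 4 - (-2)*(5 + N) = 4 - (-10 - 2*N) = 4 + (10 + 2*N) = 14 + 2*N)
C(8)*(-33 + h(6*(-2 - 5), (6 + 1)*1)) = (8*(7 + 8))*(-33 + (14 + 2*(6*(-2 - 5)))) = (8*15)*(-33 + (14 + 2*(6*(-7)))) = 120*(-33 + (14 + 2*(-42))) = 120*(-33 + (14 - 84)) = 120*(-33 - 70) = 120*(-103) = -12360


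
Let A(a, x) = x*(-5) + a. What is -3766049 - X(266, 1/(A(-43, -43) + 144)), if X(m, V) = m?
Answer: -3766315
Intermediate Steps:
A(a, x) = a - 5*x (A(a, x) = -5*x + a = a - 5*x)
-3766049 - X(266, 1/(A(-43, -43) + 144)) = -3766049 - 1*266 = -3766049 - 266 = -3766315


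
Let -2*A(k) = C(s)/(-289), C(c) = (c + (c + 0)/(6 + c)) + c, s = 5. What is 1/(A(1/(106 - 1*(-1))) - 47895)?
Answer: -6358/304516295 ≈ -2.0879e-5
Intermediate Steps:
C(c) = 2*c + c/(6 + c) (C(c) = (c + c/(6 + c)) + c = 2*c + c/(6 + c))
A(k) = 115/6358 (A(k) = -5*(13 + 2*5)/(6 + 5)/(2*(-289)) = -5*(13 + 10)/11*(-1)/(2*289) = -5*(1/11)*23*(-1)/(2*289) = -115*(-1)/(22*289) = -½*(-115/3179) = 115/6358)
1/(A(1/(106 - 1*(-1))) - 47895) = 1/(115/6358 - 47895) = 1/(-304516295/6358) = -6358/304516295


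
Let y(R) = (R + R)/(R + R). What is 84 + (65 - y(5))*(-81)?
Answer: -5100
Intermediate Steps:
y(R) = 1 (y(R) = (2*R)/((2*R)) = (2*R)*(1/(2*R)) = 1)
84 + (65 - y(5))*(-81) = 84 + (65 - 1*1)*(-81) = 84 + (65 - 1)*(-81) = 84 + 64*(-81) = 84 - 5184 = -5100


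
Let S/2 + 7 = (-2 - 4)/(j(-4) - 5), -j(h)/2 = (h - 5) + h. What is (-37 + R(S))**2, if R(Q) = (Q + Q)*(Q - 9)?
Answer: 1014231409/2401 ≈ 4.2242e+5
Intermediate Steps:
j(h) = 10 - 4*h (j(h) = -2*((h - 5) + h) = -2*((-5 + h) + h) = -2*(-5 + 2*h) = 10 - 4*h)
S = -102/7 (S = -14 + 2*((-2 - 4)/((10 - 4*(-4)) - 5)) = -14 + 2*(-6/((10 + 16) - 5)) = -14 + 2*(-6/(26 - 5)) = -14 + 2*(-6/21) = -14 + 2*(-6*1/21) = -14 + 2*(-2/7) = -14 - 4/7 = -102/7 ≈ -14.571)
R(Q) = 2*Q*(-9 + Q) (R(Q) = (2*Q)*(-9 + Q) = 2*Q*(-9 + Q))
(-37 + R(S))**2 = (-37 + 2*(-102/7)*(-9 - 102/7))**2 = (-37 + 2*(-102/7)*(-165/7))**2 = (-37 + 33660/49)**2 = (31847/49)**2 = 1014231409/2401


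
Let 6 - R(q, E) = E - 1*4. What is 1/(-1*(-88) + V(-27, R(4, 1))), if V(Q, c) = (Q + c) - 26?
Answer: 1/44 ≈ 0.022727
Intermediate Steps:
R(q, E) = 10 - E (R(q, E) = 6 - (E - 1*4) = 6 - (E - 4) = 6 - (-4 + E) = 6 + (4 - E) = 10 - E)
V(Q, c) = -26 + Q + c
1/(-1*(-88) + V(-27, R(4, 1))) = 1/(-1*(-88) + (-26 - 27 + (10 - 1*1))) = 1/(88 + (-26 - 27 + (10 - 1))) = 1/(88 + (-26 - 27 + 9)) = 1/(88 - 44) = 1/44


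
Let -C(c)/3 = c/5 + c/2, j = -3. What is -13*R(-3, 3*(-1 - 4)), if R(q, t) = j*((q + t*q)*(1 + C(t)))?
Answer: 53235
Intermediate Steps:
C(c) = -21*c/10 (C(c) = -3*(c/5 + c/2) = -21*c/10)
R(q, t) = -3*(1 - 21*t/10)*(q + q*t) (R(q, t) = -3*(q + t*q)*(1 - 21*t/10) = -3*(q + q*t)*(1 - 21*t/10) = -3*(1 - 21*t/10)*(q + q*t))
-13*R(-3, 3*(-1 - 4)) = -39*(-3)*(-10 + 11*(3*(-1 - 4)) + 21*(3*(-1 - 4))**2)/10 = -39*(-3)*(-10 + 11*(3*(-5)) + 21*(3*(-5))**2)/10 = -39*(-3)*(-10 + 11*(-15) + 21*(-15)**2)/10 = -39*(-3)*(-10 - 165 + 21*225)/10 = -39*(-3)*(-10 - 165 + 4725)/10 = -39*(-3)*4550/10 = -13*(-4095) = 53235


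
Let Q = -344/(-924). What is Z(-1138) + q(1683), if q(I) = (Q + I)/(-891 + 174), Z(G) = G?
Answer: -188872385/165627 ≈ -1140.3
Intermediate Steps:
Q = 86/231 (Q = -344*(-1/924) = 86/231 ≈ 0.37229)
q(I) = -86/165627 - I/717 (q(I) = (86/231 + I)/(-891 + 174) = (86/231 + I)/(-717) = (86/231 + I)*(-1/717) = -86/165627 - I/717)
Z(-1138) + q(1683) = -1138 + (-86/165627 - 1/717*1683) = -1138 + (-86/165627 - 561/239) = -1138 - 388859/165627 = -188872385/165627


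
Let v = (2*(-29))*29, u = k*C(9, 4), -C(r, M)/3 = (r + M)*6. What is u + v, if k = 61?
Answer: -15956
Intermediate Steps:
C(r, M) = -18*M - 18*r (C(r, M) = -3*(r + M)*6 = -3*(M + r)*6 = -3*(6*M + 6*r) = -18*M - 18*r)
u = -14274 (u = 61*(-18*4 - 18*9) = 61*(-72 - 162) = 61*(-234) = -14274)
v = -1682 (v = -58*29 = -1682)
u + v = -14274 - 1682 = -15956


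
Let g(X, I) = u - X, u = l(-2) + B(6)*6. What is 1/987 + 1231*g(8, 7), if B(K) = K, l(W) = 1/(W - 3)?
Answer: 168884588/4935 ≈ 34222.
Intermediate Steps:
l(W) = 1/(-3 + W)
u = 179/5 (u = 1/(-3 - 2) + 6*6 = 1/(-5) + 36 = -⅕ + 36 = 179/5 ≈ 35.800)
g(X, I) = 179/5 - X
1/987 + 1231*g(8, 7) = 1/987 + 1231*(179/5 - 1*8) = 1/987 + 1231*(179/5 - 8) = 1/987 + 1231*(139/5) = 1/987 + 171109/5 = 168884588/4935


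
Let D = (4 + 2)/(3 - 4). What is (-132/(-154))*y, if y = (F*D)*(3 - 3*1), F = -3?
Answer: 0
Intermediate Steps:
D = -6 (D = 6/(-1) = 6*(-1) = -6)
y = 0 (y = (-3*(-6))*(3 - 3*1) = 18*(3 - 3) = 18*0 = 0)
(-132/(-154))*y = -132/(-154)*0 = -132*(-1/154)*0 = (6/7)*0 = 0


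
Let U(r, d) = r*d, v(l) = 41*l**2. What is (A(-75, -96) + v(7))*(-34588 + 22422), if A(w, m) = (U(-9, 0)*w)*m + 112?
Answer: -25804086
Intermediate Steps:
U(r, d) = d*r
A(w, m) = 112 (A(w, m) = ((0*(-9))*w)*m + 112 = (0*w)*m + 112 = 0*m + 112 = 0 + 112 = 112)
(A(-75, -96) + v(7))*(-34588 + 22422) = (112 + 41*7**2)*(-34588 + 22422) = (112 + 41*49)*(-12166) = (112 + 2009)*(-12166) = 2121*(-12166) = -25804086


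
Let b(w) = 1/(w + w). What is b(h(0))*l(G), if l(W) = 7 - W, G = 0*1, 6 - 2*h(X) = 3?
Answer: 7/3 ≈ 2.3333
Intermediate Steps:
h(X) = 3/2 (h(X) = 3 - 1/2*3 = 3 - 3/2 = 3/2)
G = 0
b(w) = 1/(2*w)
b(h(0))*l(G) = (1/(2*(3/2)))*(7 - 1*0) = ((1/2)*(2/3))*(7 + 0) = (1/3)*7 = 7/3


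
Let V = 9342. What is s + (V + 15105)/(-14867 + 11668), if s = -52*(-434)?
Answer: 72170585/3199 ≈ 22560.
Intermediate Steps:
s = 22568
s + (V + 15105)/(-14867 + 11668) = 22568 + (9342 + 15105)/(-14867 + 11668) = 22568 + 24447/(-3199) = 22568 + 24447*(-1/3199) = 22568 - 24447/3199 = 72170585/3199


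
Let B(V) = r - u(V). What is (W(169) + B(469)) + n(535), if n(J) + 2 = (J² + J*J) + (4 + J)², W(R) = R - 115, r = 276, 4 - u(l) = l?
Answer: 863764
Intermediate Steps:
u(l) = 4 - l
B(V) = 272 + V (B(V) = 276 - (4 - V) = 276 + (-4 + V) = 272 + V)
W(R) = -115 + R
n(J) = -2 + (4 + J)² + 2*J² (n(J) = -2 + ((J² + J*J) + (4 + J)²) = -2 + ((J² + J²) + (4 + J)²) = -2 + (2*J² + (4 + J)²) = -2 + ((4 + J)² + 2*J²) = -2 + (4 + J)² + 2*J²)
(W(169) + B(469)) + n(535) = ((-115 + 169) + (272 + 469)) + (14 + 3*535² + 8*535) = (54 + 741) + (14 + 3*286225 + 4280) = 795 + (14 + 858675 + 4280) = 795 + 862969 = 863764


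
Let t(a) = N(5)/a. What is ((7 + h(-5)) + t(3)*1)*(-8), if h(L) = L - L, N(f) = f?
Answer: -208/3 ≈ -69.333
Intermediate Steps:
h(L) = 0
t(a) = 5/a
((7 + h(-5)) + t(3)*1)*(-8) = ((7 + 0) + (5/3)*1)*(-8) = (7 + (5*(⅓))*1)*(-8) = (7 + (5/3)*1)*(-8) = (7 + 5/3)*(-8) = (26/3)*(-8) = -208/3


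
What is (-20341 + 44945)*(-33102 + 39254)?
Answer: 151363808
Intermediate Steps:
(-20341 + 44945)*(-33102 + 39254) = 24604*6152 = 151363808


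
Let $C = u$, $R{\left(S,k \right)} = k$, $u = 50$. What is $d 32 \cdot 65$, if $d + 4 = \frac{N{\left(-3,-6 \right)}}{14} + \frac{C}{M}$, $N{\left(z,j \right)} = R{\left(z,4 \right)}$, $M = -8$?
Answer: $- \frac{145080}{7} \approx -20726.0$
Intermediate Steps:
$N{\left(z,j \right)} = 4$
$C = 50$
$d = - \frac{279}{28}$ ($d = -4 + \left(\frac{4}{14} + \frac{50}{-8}\right) = -4 + \left(4 \cdot \frac{1}{14} + 50 \left(- \frac{1}{8}\right)\right) = -4 + \left(\frac{2}{7} - \frac{25}{4}\right) = -4 - \frac{167}{28} = - \frac{279}{28} \approx -9.9643$)
$d 32 \cdot 65 = \left(- \frac{279}{28}\right) 32 \cdot 65 = \left(- \frac{2232}{7}\right) 65 = - \frac{145080}{7}$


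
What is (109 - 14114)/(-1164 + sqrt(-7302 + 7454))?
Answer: 4075455/338686 + 14005*sqrt(38)/677372 ≈ 12.161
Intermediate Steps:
(109 - 14114)/(-1164 + sqrt(-7302 + 7454)) = -14005/(-1164 + sqrt(152)) = -14005/(-1164 + 2*sqrt(38))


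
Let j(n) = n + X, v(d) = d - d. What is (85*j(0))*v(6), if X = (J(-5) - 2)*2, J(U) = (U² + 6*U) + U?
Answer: 0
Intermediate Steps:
v(d) = 0
J(U) = U² + 7*U
X = -24 (X = (-5*(7 - 5) - 2)*2 = (-5*2 - 2)*2 = (-10 - 2)*2 = -12*2 = -24)
j(n) = -24 + n (j(n) = n - 24 = -24 + n)
(85*j(0))*v(6) = (85*(-24 + 0))*0 = (85*(-24))*0 = -2040*0 = 0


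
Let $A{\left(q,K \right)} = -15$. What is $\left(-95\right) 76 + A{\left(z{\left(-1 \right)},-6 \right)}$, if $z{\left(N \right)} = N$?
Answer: $-7235$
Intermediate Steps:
$\left(-95\right) 76 + A{\left(z{\left(-1 \right)},-6 \right)} = \left(-95\right) 76 - 15 = -7220 - 15 = -7235$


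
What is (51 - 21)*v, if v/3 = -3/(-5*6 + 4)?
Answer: 135/13 ≈ 10.385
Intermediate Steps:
v = 9/26 (v = 3*(-3/(-5*6 + 4)) = 3*(-3/(-30 + 4)) = 3*(-3/(-26)) = 3*(-1/26*(-3)) = 3*(3/26) = 9/26 ≈ 0.34615)
(51 - 21)*v = (51 - 21)*(9/26) = 30*(9/26) = 135/13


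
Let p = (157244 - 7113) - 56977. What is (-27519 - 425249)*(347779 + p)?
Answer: -199640352544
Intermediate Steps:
p = 93154 (p = 150131 - 56977 = 93154)
(-27519 - 425249)*(347779 + p) = (-27519 - 425249)*(347779 + 93154) = -452768*440933 = -199640352544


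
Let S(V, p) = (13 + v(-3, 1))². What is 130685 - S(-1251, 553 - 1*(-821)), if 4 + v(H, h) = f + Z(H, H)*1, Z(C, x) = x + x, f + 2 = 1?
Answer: 130681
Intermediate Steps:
f = -1 (f = -2 + 1 = -1)
Z(C, x) = 2*x
v(H, h) = -5 + 2*H (v(H, h) = -4 + (-1 + (2*H)*1) = -4 + (-1 + 2*H) = -5 + 2*H)
S(V, p) = 4 (S(V, p) = (13 + (-5 + 2*(-3)))² = (13 + (-5 - 6))² = (13 - 11)² = 2² = 4)
130685 - S(-1251, 553 - 1*(-821)) = 130685 - 1*4 = 130685 - 4 = 130681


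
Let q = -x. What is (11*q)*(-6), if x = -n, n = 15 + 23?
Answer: -2508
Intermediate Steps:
n = 38
x = -38 (x = -1*38 = -38)
q = 38 (q = -1*(-38) = 38)
(11*q)*(-6) = (11*38)*(-6) = 418*(-6) = -2508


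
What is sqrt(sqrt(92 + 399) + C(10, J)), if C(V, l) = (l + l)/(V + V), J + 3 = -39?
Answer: sqrt(-105 + 25*sqrt(491))/5 ≈ 4.2377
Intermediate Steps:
J = -42 (J = -3 - 39 = -42)
C(V, l) = l/V (C(V, l) = (2*l)/((2*V)) = (2*l)*(1/(2*V)) = l/V)
sqrt(sqrt(92 + 399) + C(10, J)) = sqrt(sqrt(92 + 399) - 42/10) = sqrt(sqrt(491) - 42*1/10) = sqrt(sqrt(491) - 21/5) = sqrt(-21/5 + sqrt(491))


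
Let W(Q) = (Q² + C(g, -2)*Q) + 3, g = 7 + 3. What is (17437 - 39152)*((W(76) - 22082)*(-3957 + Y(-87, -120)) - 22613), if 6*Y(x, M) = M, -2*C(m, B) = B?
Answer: -1400881684690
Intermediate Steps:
g = 10
C(m, B) = -B/2
Y(x, M) = M/6
W(Q) = 3 + Q + Q² (W(Q) = (Q² + (-½*(-2))*Q) + 3 = (Q² + 1*Q) + 3 = (Q² + Q) + 3 = (Q + Q²) + 3 = 3 + Q + Q²)
(17437 - 39152)*((W(76) - 22082)*(-3957 + Y(-87, -120)) - 22613) = (17437 - 39152)*(((3 + 76 + 76²) - 22082)*(-3957 + (⅙)*(-120)) - 22613) = -21715*(((3 + 76 + 5776) - 22082)*(-3957 - 20) - 22613) = -21715*((5855 - 22082)*(-3977) - 22613) = -21715*(-16227*(-3977) - 22613) = -21715*(64534779 - 22613) = -21715*64512166 = -1400881684690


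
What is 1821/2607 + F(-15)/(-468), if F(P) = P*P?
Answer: 9839/45188 ≈ 0.21773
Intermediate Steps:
F(P) = P**2
1821/2607 + F(-15)/(-468) = 1821/2607 + (-15)**2/(-468) = 1821*(1/2607) + 225*(-1/468) = 607/869 - 25/52 = 9839/45188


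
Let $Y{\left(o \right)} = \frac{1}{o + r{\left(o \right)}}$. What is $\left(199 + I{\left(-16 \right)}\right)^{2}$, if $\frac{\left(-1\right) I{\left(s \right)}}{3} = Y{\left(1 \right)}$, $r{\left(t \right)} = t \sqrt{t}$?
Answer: $\frac{156025}{4} \approx 39006.0$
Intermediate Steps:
$r{\left(t \right)} = t^{\frac{3}{2}}$
$Y{\left(o \right)} = \frac{1}{o + o^{\frac{3}{2}}}$
$I{\left(s \right)} = - \frac{3}{2}$ ($I{\left(s \right)} = - \frac{3}{1 + 1^{\frac{3}{2}}} = - \frac{3}{1 + 1} = - \frac{3}{2}$)
$\left(199 + I{\left(-16 \right)}\right)^{2} = \left(199 - \frac{3}{2}\right)^{2} = \left(\frac{395}{2}\right)^{2} = \frac{156025}{4}$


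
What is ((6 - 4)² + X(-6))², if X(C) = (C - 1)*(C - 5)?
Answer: 6561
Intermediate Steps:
X(C) = (-1 + C)*(-5 + C)
((6 - 4)² + X(-6))² = ((6 - 4)² + (5 + (-6)² - 6*(-6)))² = (2² + (5 + 36 + 36))² = (4 + 77)² = 81² = 6561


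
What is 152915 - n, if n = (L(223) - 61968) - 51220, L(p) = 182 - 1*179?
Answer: 266100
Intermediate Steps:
L(p) = 3 (L(p) = 182 - 179 = 3)
n = -113185 (n = (3 - 61968) - 51220 = -61965 - 51220 = -113185)
152915 - n = 152915 - 1*(-113185) = 152915 + 113185 = 266100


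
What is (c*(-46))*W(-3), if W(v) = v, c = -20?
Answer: -2760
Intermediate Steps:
(c*(-46))*W(-3) = -20*(-46)*(-3) = 920*(-3) = -2760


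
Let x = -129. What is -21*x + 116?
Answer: 2825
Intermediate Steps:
-21*x + 116 = -21*(-129) + 116 = 2709 + 116 = 2825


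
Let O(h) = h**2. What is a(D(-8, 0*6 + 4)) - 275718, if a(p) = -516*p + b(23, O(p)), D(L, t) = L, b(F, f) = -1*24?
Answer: -271614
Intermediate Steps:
b(F, f) = -24
a(p) = -24 - 516*p (a(p) = -516*p - 24 = -24 - 516*p)
a(D(-8, 0*6 + 4)) - 275718 = (-24 - 516*(-8)) - 275718 = (-24 + 4128) - 275718 = 4104 - 275718 = -271614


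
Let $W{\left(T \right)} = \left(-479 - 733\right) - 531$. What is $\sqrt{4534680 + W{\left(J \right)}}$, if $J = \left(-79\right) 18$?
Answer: $\sqrt{4532937} \approx 2129.1$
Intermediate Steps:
$J = -1422$
$W{\left(T \right)} = -1743$ ($W{\left(T \right)} = -1212 - 531 = -1743$)
$\sqrt{4534680 + W{\left(J \right)}} = \sqrt{4534680 - 1743} = \sqrt{4532937}$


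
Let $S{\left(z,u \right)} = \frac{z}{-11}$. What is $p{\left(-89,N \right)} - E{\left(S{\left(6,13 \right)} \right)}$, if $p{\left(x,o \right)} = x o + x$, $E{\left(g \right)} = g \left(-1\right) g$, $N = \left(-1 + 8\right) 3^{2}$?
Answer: $- \frac{689180}{121} \approx -5695.7$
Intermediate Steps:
$N = 63$ ($N = 7 \cdot 9 = 63$)
$S{\left(z,u \right)} = - \frac{z}{11}$ ($S{\left(z,u \right)} = z \left(- \frac{1}{11}\right) = - \frac{z}{11}$)
$E{\left(g \right)} = - g^{2}$ ($E{\left(g \right)} = - g g = - g^{2}$)
$p{\left(x,o \right)} = x + o x$ ($p{\left(x,o \right)} = o x + x = x + o x$)
$p{\left(-89,N \right)} - E{\left(S{\left(6,13 \right)} \right)} = - 89 \left(1 + 63\right) - - \left(\left(- \frac{1}{11}\right) 6\right)^{2} = \left(-89\right) 64 - - \left(- \frac{6}{11}\right)^{2} = -5696 - \left(-1\right) \frac{36}{121} = -5696 - - \frac{36}{121} = -5696 + \frac{36}{121} = - \frac{689180}{121}$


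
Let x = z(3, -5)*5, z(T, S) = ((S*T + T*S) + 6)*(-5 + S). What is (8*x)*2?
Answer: 19200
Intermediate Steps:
z(T, S) = (-5 + S)*(6 + 2*S*T) (z(T, S) = ((S*T + S*T) + 6)*(-5 + S) = (2*S*T + 6)*(-5 + S) = (6 + 2*S*T)*(-5 + S) = (-5 + S)*(6 + 2*S*T))
x = 1200 (x = (-30 + 6*(-5) - 10*(-5)*3 + 2*3*(-5)²)*5 = (-30 - 30 + 150 + 2*3*25)*5 = (-30 - 30 + 150 + 150)*5 = 240*5 = 1200)
(8*x)*2 = (8*1200)*2 = 9600*2 = 19200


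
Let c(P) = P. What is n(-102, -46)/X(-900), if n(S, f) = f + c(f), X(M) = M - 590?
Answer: 46/745 ≈ 0.061745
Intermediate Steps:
X(M) = -590 + M
n(S, f) = 2*f (n(S, f) = f + f = 2*f)
n(-102, -46)/X(-900) = (2*(-46))/(-590 - 900) = -92/(-1490) = -92*(-1/1490) = 46/745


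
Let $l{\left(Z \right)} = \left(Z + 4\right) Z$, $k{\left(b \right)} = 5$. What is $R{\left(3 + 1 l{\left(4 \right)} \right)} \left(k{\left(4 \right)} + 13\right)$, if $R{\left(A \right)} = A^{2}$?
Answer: $22050$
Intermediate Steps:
$l{\left(Z \right)} = Z \left(4 + Z\right)$ ($l{\left(Z \right)} = \left(4 + Z\right) Z = Z \left(4 + Z\right)$)
$R{\left(3 + 1 l{\left(4 \right)} \right)} \left(k{\left(4 \right)} + 13\right) = \left(3 + 1 \cdot 4 \left(4 + 4\right)\right)^{2} \left(5 + 13\right) = \left(3 + 1 \cdot 4 \cdot 8\right)^{2} \cdot 18 = \left(3 + 1 \cdot 32\right)^{2} \cdot 18 = \left(3 + 32\right)^{2} \cdot 18 = 35^{2} \cdot 18 = 1225 \cdot 18 = 22050$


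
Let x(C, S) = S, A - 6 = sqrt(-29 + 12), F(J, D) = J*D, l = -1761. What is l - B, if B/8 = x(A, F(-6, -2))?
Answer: -1857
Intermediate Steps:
F(J, D) = D*J
A = 6 + I*sqrt(17) (A = 6 + sqrt(-29 + 12) = 6 + sqrt(-17) = 6 + I*sqrt(17) ≈ 6.0 + 4.1231*I)
B = 96 (B = 8*(-2*(-6)) = 8*12 = 96)
l - B = -1761 - 1*96 = -1761 - 96 = -1857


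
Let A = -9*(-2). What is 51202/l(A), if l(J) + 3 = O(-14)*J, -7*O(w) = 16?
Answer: -358414/309 ≈ -1159.9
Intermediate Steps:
O(w) = -16/7 (O(w) = -⅐*16 = -16/7)
A = 18
l(J) = -3 - 16*J/7
51202/l(A) = 51202/(-3 - 16/7*18) = 51202/(-3 - 288/7) = 51202/(-309/7) = 51202*(-7/309) = -358414/309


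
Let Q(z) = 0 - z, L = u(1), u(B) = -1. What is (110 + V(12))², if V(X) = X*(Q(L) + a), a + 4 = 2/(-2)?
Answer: 3844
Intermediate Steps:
L = -1
Q(z) = -z
a = -5 (a = -4 + 2/(-2) = -4 + 2*(-½) = -4 - 1 = -5)
V(X) = -4*X (V(X) = X*(-1*(-1) - 5) = X*(1 - 5) = X*(-4) = -4*X)
(110 + V(12))² = (110 - 4*12)² = (110 - 48)² = 62² = 3844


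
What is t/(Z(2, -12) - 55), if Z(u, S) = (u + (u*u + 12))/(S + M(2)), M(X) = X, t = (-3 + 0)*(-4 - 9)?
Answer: -195/284 ≈ -0.68662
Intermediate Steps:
t = 39 (t = -3*(-13) = 39)
Z(u, S) = (12 + u + u**2)/(2 + S) (Z(u, S) = (u + (u*u + 12))/(S + 2) = (u + (u**2 + 12))/(2 + S) = (u + (12 + u**2))/(2 + S) = (12 + u + u**2)/(2 + S))
t/(Z(2, -12) - 55) = 39/((12 + 2 + 2**2)/(2 - 12) - 55) = 39/((12 + 2 + 4)/(-10) - 55) = 39/(-1/10*18 - 55) = 39/(-9/5 - 55) = 39/(-284/5) = 39*(-5/284) = -195/284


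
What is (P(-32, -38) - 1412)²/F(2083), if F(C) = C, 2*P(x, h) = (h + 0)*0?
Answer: 1993744/2083 ≈ 957.15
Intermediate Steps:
P(x, h) = 0 (P(x, h) = ((h + 0)*0)/2 = (h*0)/2 = (½)*0 = 0)
(P(-32, -38) - 1412)²/F(2083) = (0 - 1412)²/2083 = (-1412)²*(1/2083) = 1993744*(1/2083) = 1993744/2083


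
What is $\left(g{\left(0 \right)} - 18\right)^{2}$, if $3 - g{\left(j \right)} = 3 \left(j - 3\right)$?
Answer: $36$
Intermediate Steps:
$g{\left(j \right)} = 12 - 3 j$ ($g{\left(j \right)} = 3 - 3 \left(j - 3\right) = 3 - 3 \left(-3 + j\right) = 3 - \left(-9 + 3 j\right) = 12 - 3 j$)
$\left(g{\left(0 \right)} - 18\right)^{2} = \left(\left(12 - 0\right) - 18\right)^{2} = \left(\left(12 + 0\right) - 18\right)^{2} = \left(12 - 18\right)^{2} = \left(-6\right)^{2} = 36$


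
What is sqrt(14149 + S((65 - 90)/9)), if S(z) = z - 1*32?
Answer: 2*sqrt(31757)/3 ≈ 118.80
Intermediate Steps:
S(z) = -32 + z (S(z) = z - 32 = -32 + z)
sqrt(14149 + S((65 - 90)/9)) = sqrt(14149 + (-32 + (65 - 90)/9)) = sqrt(14149 + (-32 - 25*1/9)) = sqrt(14149 + (-32 - 25/9)) = sqrt(14149 - 313/9) = sqrt(127028/9) = 2*sqrt(31757)/3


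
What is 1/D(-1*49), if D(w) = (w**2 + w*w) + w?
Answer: 1/4753 ≈ 0.00021039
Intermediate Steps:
D(w) = w + 2*w**2 (D(w) = (w**2 + w**2) + w = 2*w**2 + w = w + 2*w**2)
1/D(-1*49) = 1/((-1*49)*(1 + 2*(-1*49))) = 1/(-49*(1 + 2*(-49))) = 1/(-49*(1 - 98)) = 1/(-49*(-97)) = 1/4753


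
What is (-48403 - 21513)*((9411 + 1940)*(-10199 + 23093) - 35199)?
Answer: -10230430384020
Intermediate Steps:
(-48403 - 21513)*((9411 + 1940)*(-10199 + 23093) - 35199) = -69916*(11351*12894 - 35199) = -69916*(146359794 - 35199) = -69916*146324595 = -10230430384020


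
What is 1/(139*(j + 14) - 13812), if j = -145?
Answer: -1/32021 ≈ -3.1230e-5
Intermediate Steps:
1/(139*(j + 14) - 13812) = 1/(139*(-145 + 14) - 13812) = 1/(139*(-131) - 13812) = 1/(-18209 - 13812) = 1/(-32021) = -1/32021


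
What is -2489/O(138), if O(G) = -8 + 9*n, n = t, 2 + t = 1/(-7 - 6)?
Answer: 32357/347 ≈ 93.248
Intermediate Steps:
t = -27/13 (t = -2 + 1/(-7 - 6) = -2 + 1/(-13) = -2 - 1/13 = -27/13 ≈ -2.0769)
n = -27/13 ≈ -2.0769
O(G) = -347/13 (O(G) = -8 + 9*(-27/13) = -8 - 243/13 = -347/13)
-2489/O(138) = -2489/(-347/13) = -2489*(-13/347) = 32357/347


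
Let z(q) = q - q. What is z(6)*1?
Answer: 0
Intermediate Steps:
z(q) = 0
z(6)*1 = 0*1 = 0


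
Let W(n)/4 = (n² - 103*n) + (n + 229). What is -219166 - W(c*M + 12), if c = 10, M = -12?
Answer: -310802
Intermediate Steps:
W(n) = 916 - 408*n + 4*n² (W(n) = 4*((n² - 103*n) + (n + 229)) = 4*((n² - 103*n) + (229 + n)) = 4*(229 + n² - 102*n) = 916 - 408*n + 4*n²)
-219166 - W(c*M + 12) = -219166 - (916 - 408*(10*(-12) + 12) + 4*(10*(-12) + 12)²) = -219166 - (916 - 408*(-120 + 12) + 4*(-120 + 12)²) = -219166 - (916 - 408*(-108) + 4*(-108)²) = -219166 - (916 + 44064 + 4*11664) = -219166 - (916 + 44064 + 46656) = -219166 - 1*91636 = -219166 - 91636 = -310802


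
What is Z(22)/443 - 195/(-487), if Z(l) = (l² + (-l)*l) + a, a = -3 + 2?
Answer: 85898/215741 ≈ 0.39815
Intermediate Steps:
a = -1
Z(l) = -1 (Z(l) = (l² + (-l)*l) - 1 = (l² - l²) - 1 = 0 - 1 = -1)
Z(22)/443 - 195/(-487) = -1/443 - 195/(-487) = -1*1/443 - 195*(-1/487) = -1/443 + 195/487 = 85898/215741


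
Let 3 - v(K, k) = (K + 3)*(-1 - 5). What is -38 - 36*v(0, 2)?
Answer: -794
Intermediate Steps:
v(K, k) = 21 + 6*K (v(K, k) = 3 - (K + 3)*(-1 - 5) = 3 - (3 + K)*(-6) = 3 - (-18 - 6*K) = 3 + (18 + 6*K) = 21 + 6*K)
-38 - 36*v(0, 2) = -38 - 36*(21 + 6*0) = -38 - 36*(21 + 0) = -38 - 36*21 = -38 - 756 = -794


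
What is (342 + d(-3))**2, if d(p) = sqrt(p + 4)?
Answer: 117649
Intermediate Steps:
d(p) = sqrt(4 + p)
(342 + d(-3))**2 = (342 + sqrt(4 - 3))**2 = (342 + sqrt(1))**2 = (342 + 1)**2 = 343**2 = 117649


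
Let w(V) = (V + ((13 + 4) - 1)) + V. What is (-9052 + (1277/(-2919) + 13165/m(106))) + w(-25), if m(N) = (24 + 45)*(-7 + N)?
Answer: -60380769602/6646563 ≈ -9084.5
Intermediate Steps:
m(N) = -483 + 69*N (m(N) = 69*(-7 + N) = -483 + 69*N)
w(V) = 16 + 2*V (w(V) = (V + (17 - 1)) + V = (V + 16) + V = (16 + V) + V = 16 + 2*V)
(-9052 + (1277/(-2919) + 13165/m(106))) + w(-25) = (-9052 + (1277/(-2919) + 13165/(-483 + 69*106))) + (16 + 2*(-25)) = (-9052 + (1277*(-1/2919) + 13165/(-483 + 7314))) + (16 - 50) = (-9052 + (-1277/2919 + 13165/6831)) - 34 = (-9052 + 9901816/6646563) - 34 = -60154786460/6646563 - 34 = -60380769602/6646563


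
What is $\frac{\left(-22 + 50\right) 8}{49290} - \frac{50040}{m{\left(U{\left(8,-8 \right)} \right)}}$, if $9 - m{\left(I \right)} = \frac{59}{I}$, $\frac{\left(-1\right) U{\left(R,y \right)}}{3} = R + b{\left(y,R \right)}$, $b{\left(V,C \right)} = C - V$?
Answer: $- \frac{88792898416}{17424015} \approx -5096.0$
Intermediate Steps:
$U{\left(R,y \right)} = - 6 R + 3 y$ ($U{\left(R,y \right)} = - 3 \left(R + \left(R - y\right)\right) = - 3 \left(- y + 2 R\right) = - 6 R + 3 y$)
$m{\left(I \right)} = 9 - \frac{59}{I}$
$\frac{\left(-22 + 50\right) 8}{49290} - \frac{50040}{m{\left(U{\left(8,-8 \right)} \right)}} = \frac{\left(-22 + 50\right) 8}{49290} - \frac{50040}{9 - \frac{59}{\left(-6\right) 8 + 3 \left(-8\right)}} = 28 \cdot 8 \cdot \frac{1}{49290} - \frac{50040}{9 - \frac{59}{-48 - 24}} = 224 \cdot \frac{1}{49290} - \frac{50040}{9 - \frac{59}{-72}} = \frac{112}{24645} - \frac{50040}{9 - - \frac{59}{72}} = \frac{112}{24645} - \frac{50040}{9 + \frac{59}{72}} = \frac{112}{24645} - \frac{50040}{\frac{707}{72}} = \frac{112}{24645} - \frac{3602880}{707} = - \frac{88792898416}{17424015}$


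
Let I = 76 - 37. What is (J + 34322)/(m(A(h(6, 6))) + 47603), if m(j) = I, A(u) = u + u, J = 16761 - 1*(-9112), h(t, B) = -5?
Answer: 60195/47642 ≈ 1.2635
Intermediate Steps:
J = 25873 (J = 16761 + 9112 = 25873)
A(u) = 2*u
I = 39
m(j) = 39
(J + 34322)/(m(A(h(6, 6))) + 47603) = (25873 + 34322)/(39 + 47603) = 60195/47642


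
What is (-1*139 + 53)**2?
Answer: 7396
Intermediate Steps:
(-1*139 + 53)**2 = (-139 + 53)**2 = (-86)**2 = 7396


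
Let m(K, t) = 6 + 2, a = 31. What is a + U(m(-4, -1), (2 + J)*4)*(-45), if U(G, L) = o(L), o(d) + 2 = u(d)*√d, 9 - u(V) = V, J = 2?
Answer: 1381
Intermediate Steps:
u(V) = 9 - V
m(K, t) = 8
o(d) = -2 + √d*(9 - d) (o(d) = -2 + (9 - d)*√d = -2 + √d*(9 - d))
U(G, L) = -2 + √L*(9 - L)
a + U(m(-4, -1), (2 + J)*4)*(-45) = 31 + (-2 + √((2 + 2)*4)*(9 - (2 + 2)*4))*(-45) = 31 + (-2 + √(4*4)*(9 - 4*4))*(-45) = 31 + (-2 + √16*(9 - 1*16))*(-45) = 31 + (-2 + 4*(9 - 16))*(-45) = 31 + (-2 + 4*(-7))*(-45) = 31 + (-2 - 28)*(-45) = 31 - 30*(-45) = 31 + 1350 = 1381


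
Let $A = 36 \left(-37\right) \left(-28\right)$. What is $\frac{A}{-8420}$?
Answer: $- \frac{9324}{2105} \approx -4.4295$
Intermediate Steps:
$A = 37296$ ($A = \left(-1332\right) \left(-28\right) = 37296$)
$\frac{A}{-8420} = \frac{37296}{-8420} = 37296 \left(- \frac{1}{8420}\right) = - \frac{9324}{2105}$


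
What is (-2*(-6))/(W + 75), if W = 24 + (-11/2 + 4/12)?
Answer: 72/563 ≈ 0.12789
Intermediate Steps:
W = 113/6 (W = 24 + (-11*½ + 4*(1/12)) = 24 + (-11/2 + ⅓) = 24 - 31/6 = 113/6 ≈ 18.833)
(-2*(-6))/(W + 75) = (-2*(-6))/(113/6 + 75) = 12/(563/6) = (6/563)*12 = 72/563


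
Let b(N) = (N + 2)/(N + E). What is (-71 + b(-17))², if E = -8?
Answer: 123904/25 ≈ 4956.2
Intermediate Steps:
b(N) = (2 + N)/(-8 + N) (b(N) = (N + 2)/(N - 8) = (2 + N)/(-8 + N))
(-71 + b(-17))² = (-71 + (2 - 17)/(-8 - 17))² = (-71 - 15/(-25))² = (-71 - 1/25*(-15))² = (-71 + ⅗)² = (-352/5)² = 123904/25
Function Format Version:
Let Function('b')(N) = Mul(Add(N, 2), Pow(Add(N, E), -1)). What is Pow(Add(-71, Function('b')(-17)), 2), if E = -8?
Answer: Rational(123904, 25) ≈ 4956.2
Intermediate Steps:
Function('b')(N) = Mul(Pow(Add(-8, N), -1), Add(2, N)) (Function('b')(N) = Mul(Add(N, 2), Pow(Add(N, -8), -1)) = Mul(Add(2, N), Pow(Add(-8, N), -1)) = Mul(Pow(Add(-8, N), -1), Add(2, N)))
Pow(Add(-71, Function('b')(-17)), 2) = Pow(Add(-71, Mul(Pow(Add(-8, -17), -1), Add(2, -17))), 2) = Pow(Add(-71, Mul(Pow(-25, -1), -15)), 2) = Pow(Add(-71, Mul(Rational(-1, 25), -15)), 2) = Pow(Add(-71, Rational(3, 5)), 2) = Pow(Rational(-352, 5), 2) = Rational(123904, 25)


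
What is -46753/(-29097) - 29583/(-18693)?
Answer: 192747820/60434469 ≈ 3.1894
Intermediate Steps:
-46753/(-29097) - 29583/(-18693) = -46753*(-1/29097) - 29583*(-1/18693) = 46753/29097 + 3287/2077 = 192747820/60434469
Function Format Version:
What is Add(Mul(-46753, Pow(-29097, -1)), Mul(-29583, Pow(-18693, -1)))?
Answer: Rational(192747820, 60434469) ≈ 3.1894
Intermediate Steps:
Add(Mul(-46753, Pow(-29097, -1)), Mul(-29583, Pow(-18693, -1))) = Add(Mul(-46753, Rational(-1, 29097)), Mul(-29583, Rational(-1, 18693))) = Add(Rational(46753, 29097), Rational(3287, 2077)) = Rational(192747820, 60434469)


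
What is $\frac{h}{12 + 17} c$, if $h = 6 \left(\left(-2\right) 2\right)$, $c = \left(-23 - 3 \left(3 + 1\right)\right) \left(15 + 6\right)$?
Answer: $\frac{17640}{29} \approx 608.28$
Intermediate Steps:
$c = -735$ ($c = \left(-23 - 12\right) 21 = \left(-35\right) 21 = -735$)
$h = -24$ ($h = 6 \left(-4\right) = -24$)
$\frac{h}{12 + 17} c = - \frac{24}{12 + 17} \left(-735\right) = - \frac{24}{29} \left(-735\right) = \left(-24\right) \frac{1}{29} \left(-735\right) = \left(- \frac{24}{29}\right) \left(-735\right) = \frac{17640}{29}$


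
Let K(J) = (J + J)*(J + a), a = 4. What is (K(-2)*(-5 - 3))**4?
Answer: 16777216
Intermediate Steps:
K(J) = 2*J*(4 + J) (K(J) = (J + J)*(J + 4) = (2*J)*(4 + J) = 2*J*(4 + J))
(K(-2)*(-5 - 3))**4 = ((2*(-2)*(4 - 2))*(-5 - 3))**4 = ((2*(-2)*2)*(-8))**4 = (-8*(-8))**4 = 64**4 = 16777216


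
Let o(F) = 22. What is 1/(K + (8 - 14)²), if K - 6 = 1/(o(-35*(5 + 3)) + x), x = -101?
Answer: 79/3317 ≈ 0.023817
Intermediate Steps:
K = 473/79 (K = 6 + 1/(22 - 101) = 6 + 1/(-79) = 6 - 1/79 = 473/79 ≈ 5.9873)
1/(K + (8 - 14)²) = 1/(473/79 + (8 - 14)²) = 1/(473/79 + (-6)²) = 1/(473/79 + 36) = 1/(3317/79) = 79/3317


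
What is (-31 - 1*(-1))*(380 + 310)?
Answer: -20700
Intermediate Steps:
(-31 - 1*(-1))*(380 + 310) = (-31 + 1)*690 = -30*690 = -20700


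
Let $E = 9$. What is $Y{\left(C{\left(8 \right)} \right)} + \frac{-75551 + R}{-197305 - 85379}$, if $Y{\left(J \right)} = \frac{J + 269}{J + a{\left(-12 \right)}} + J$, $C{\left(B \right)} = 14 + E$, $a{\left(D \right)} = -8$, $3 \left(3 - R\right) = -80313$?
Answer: $\frac{60267121}{1413420} \approx 42.639$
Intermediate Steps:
$R = 26774$ ($R = 3 - -26771 = 3 + 26771 = 26774$)
$C{\left(B \right)} = 23$ ($C{\left(B \right)} = 14 + 9 = 23$)
$Y{\left(J \right)} = J + \frac{269 + J}{-8 + J}$ ($Y{\left(J \right)} = \frac{J + 269}{J - 8} + J = \frac{269 + J}{-8 + J} + J = J + \frac{269 + J}{-8 + J}$)
$Y{\left(C{\left(8 \right)} \right)} + \frac{-75551 + R}{-197305 - 85379} = \frac{269 + 23^{2} - 161}{-8 + 23} + \frac{-75551 + 26774}{-197305 - 85379} = \frac{269 + 529 - 161}{15} - \frac{48777}{-282684} = \frac{1}{15} \cdot 637 - - \frac{16259}{94228} = \frac{637}{15} + \frac{16259}{94228} = \frac{60267121}{1413420}$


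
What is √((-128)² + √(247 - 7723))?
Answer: √(16384 + 2*I*√1869) ≈ 128.0 + 0.3378*I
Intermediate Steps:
√((-128)² + √(247 - 7723)) = √(16384 + √(-7476)) = √(16384 + 2*I*√1869)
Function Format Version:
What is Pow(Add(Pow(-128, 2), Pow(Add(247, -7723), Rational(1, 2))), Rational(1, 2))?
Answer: Pow(Add(16384, Mul(2, I, Pow(1869, Rational(1, 2)))), Rational(1, 2)) ≈ Add(128.00, Mul(0.3378, I))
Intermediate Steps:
Pow(Add(Pow(-128, 2), Pow(Add(247, -7723), Rational(1, 2))), Rational(1, 2)) = Pow(Add(16384, Pow(-7476, Rational(1, 2))), Rational(1, 2)) = Pow(Add(16384, Mul(2, I, Pow(1869, Rational(1, 2)))), Rational(1, 2))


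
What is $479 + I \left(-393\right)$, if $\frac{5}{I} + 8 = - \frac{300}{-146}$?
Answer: $\frac{351331}{434} \approx 809.52$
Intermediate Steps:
$I = - \frac{365}{434}$ ($I = \frac{5}{-8 - \frac{300}{-146}} = \frac{5}{-8 - - \frac{150}{73}} = \frac{5}{-8 + \frac{150}{73}} = \frac{5}{- \frac{434}{73}} = 5 \left(- \frac{73}{434}\right) = - \frac{365}{434} \approx -0.84101$)
$479 + I \left(-393\right) = 479 - - \frac{143445}{434} = 479 + \frac{143445}{434} = \frac{351331}{434}$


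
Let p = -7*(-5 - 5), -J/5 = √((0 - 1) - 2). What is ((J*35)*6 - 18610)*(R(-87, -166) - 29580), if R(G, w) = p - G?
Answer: 547562030 + 30894150*I*√3 ≈ 5.4756e+8 + 5.351e+7*I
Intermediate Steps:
J = -5*I*√3 (J = -5*√((0 - 1) - 2) = -5*√(-1 - 2) = -5*I*√3 ≈ -8.6602*I)
p = 70 (p = -7*(-10) = 70)
R(G, w) = 70 - G
((J*35)*6 - 18610)*(R(-87, -166) - 29580) = ((-5*I*√3*35)*6 - 18610)*((70 - 1*(-87)) - 29580) = (-175*I*√3*6 - 18610)*((70 + 87) - 29580) = (-1050*I*√3 - 18610)*(157 - 29580) = (-18610 - 1050*I*√3)*(-29423) = 547562030 + 30894150*I*√3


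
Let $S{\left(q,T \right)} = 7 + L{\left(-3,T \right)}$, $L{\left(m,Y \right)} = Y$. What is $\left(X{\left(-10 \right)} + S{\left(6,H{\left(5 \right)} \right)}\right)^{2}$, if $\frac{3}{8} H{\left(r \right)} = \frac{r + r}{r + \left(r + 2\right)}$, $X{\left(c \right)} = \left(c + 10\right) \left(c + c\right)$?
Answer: $\frac{6889}{81} \approx 85.049$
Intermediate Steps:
$X{\left(c \right)} = 2 c \left(10 + c\right)$ ($X{\left(c \right)} = \left(10 + c\right) 2 c = 2 c \left(10 + c\right)$)
$H{\left(r \right)} = \frac{16 r}{3 \left(2 + 2 r\right)}$ ($H{\left(r \right)} = \frac{8 \frac{r + r}{r + \left(r + 2\right)}}{3} = \frac{8 \frac{2 r}{r + \left(2 + r\right)}}{3} = \frac{8 \frac{2 r}{2 + 2 r}}{3} = \frac{16 r}{3 \left(2 + 2 r\right)}$)
$S{\left(q,T \right)} = 7 + T$
$\left(X{\left(-10 \right)} + S{\left(6,H{\left(5 \right)} \right)}\right)^{2} = \left(2 \left(-10\right) \left(10 - 10\right) + \left(7 + \frac{8}{3} \cdot 5 \frac{1}{1 + 5}\right)\right)^{2} = \left(2 \left(-10\right) 0 + \left(7 + \frac{8}{3} \cdot 5 \cdot \frac{1}{6}\right)\right)^{2} = \left(0 + \left(7 + \frac{8}{3} \cdot 5 \cdot \frac{1}{6}\right)\right)^{2} = \left(0 + \left(7 + \frac{20}{9}\right)\right)^{2} = \left(0 + \frac{83}{9}\right)^{2} = \left(\frac{83}{9}\right)^{2} = \frac{6889}{81}$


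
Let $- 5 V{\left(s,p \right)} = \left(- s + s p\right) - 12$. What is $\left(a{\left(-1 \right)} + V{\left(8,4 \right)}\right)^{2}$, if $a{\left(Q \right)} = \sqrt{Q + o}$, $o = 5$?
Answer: $\frac{4}{25} \approx 0.16$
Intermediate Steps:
$V{\left(s,p \right)} = \frac{12}{5} + \frac{s}{5} - \frac{p s}{5}$ ($V{\left(s,p \right)} = - \frac{\left(- s + s p\right) - 12}{5} = - \frac{\left(- s + p s\right) - 12}{5} = - \frac{-12 - s + p s}{5} = \frac{12}{5} + \frac{s}{5} - \frac{p s}{5}$)
$a{\left(Q \right)} = \sqrt{5 + Q}$ ($a{\left(Q \right)} = \sqrt{Q + 5} = \sqrt{5 + Q}$)
$\left(a{\left(-1 \right)} + V{\left(8,4 \right)}\right)^{2} = \left(\sqrt{5 - 1} + \left(\frac{12}{5} + \frac{1}{5} \cdot 8 - \frac{4}{5} \cdot 8\right)\right)^{2} = \left(\sqrt{4} + \left(\frac{12}{5} + \frac{8}{5} - \frac{32}{5}\right)\right)^{2} = \left(2 - \frac{12}{5}\right)^{2} = \left(- \frac{2}{5}\right)^{2} = \frac{4}{25}$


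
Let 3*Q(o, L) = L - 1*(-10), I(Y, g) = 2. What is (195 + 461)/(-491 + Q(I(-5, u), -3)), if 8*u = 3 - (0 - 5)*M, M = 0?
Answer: -984/733 ≈ -1.3424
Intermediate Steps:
u = 3/8 (u = (3 - (0 - 5)*0)/8 = (3 - (-5)*0)/8 = (3 - 1*0)/8 = (3 + 0)/8 = (⅛)*3 = 3/8 ≈ 0.37500)
Q(o, L) = 10/3 + L/3 (Q(o, L) = (L - 1*(-10))/3 = (L + 10)/3 = (10 + L)/3 = 10/3 + L/3)
(195 + 461)/(-491 + Q(I(-5, u), -3)) = (195 + 461)/(-491 + (10/3 + (⅓)*(-3))) = 656/(-491 + (10/3 - 1)) = 656/(-491 + 7/3) = 656/(-1466/3) = 656*(-3/1466) = -984/733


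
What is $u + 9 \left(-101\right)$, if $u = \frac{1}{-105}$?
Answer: $- \frac{95446}{105} \approx -909.01$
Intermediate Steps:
$u = - \frac{1}{105} \approx -0.0095238$
$u + 9 \left(-101\right) = - \frac{1}{105} + 9 \left(-101\right) = - \frac{1}{105} - 909 = - \frac{95446}{105}$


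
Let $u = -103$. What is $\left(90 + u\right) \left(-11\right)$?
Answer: $143$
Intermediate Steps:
$\left(90 + u\right) \left(-11\right) = \left(90 - 103\right) \left(-11\right) = \left(-13\right) \left(-11\right) = 143$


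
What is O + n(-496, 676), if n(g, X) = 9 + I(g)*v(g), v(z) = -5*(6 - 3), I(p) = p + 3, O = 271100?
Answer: 278504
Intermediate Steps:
I(p) = 3 + p
v(z) = -15 (v(z) = -5*3 = -15)
n(g, X) = -36 - 15*g (n(g, X) = 9 + (3 + g)*(-15) = 9 + (-45 - 15*g) = -36 - 15*g)
O + n(-496, 676) = 271100 + (-36 - 15*(-496)) = 271100 + (-36 + 7440) = 271100 + 7404 = 278504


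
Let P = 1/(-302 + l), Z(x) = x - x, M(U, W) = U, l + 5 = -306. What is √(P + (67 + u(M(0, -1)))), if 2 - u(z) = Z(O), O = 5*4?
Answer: 2*√6481862/613 ≈ 8.3065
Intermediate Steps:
l = -311 (l = -5 - 306 = -311)
O = 20
Z(x) = 0
u(z) = 2 (u(z) = 2 - 1*0 = 2 + 0 = 2)
P = -1/613 (P = 1/(-302 - 311) = 1/(-613) = -1/613 ≈ -0.0016313)
√(P + (67 + u(M(0, -1)))) = √(-1/613 + (67 + 2)) = √(-1/613 + 69) = √(42296/613) = 2*√6481862/613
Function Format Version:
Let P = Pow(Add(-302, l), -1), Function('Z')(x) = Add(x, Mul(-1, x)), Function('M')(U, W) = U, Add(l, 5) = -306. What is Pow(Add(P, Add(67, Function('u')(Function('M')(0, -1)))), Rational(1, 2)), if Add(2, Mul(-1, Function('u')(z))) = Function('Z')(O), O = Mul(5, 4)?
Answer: Mul(Rational(2, 613), Pow(6481862, Rational(1, 2))) ≈ 8.3065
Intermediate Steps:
l = -311 (l = Add(-5, -306) = -311)
O = 20
Function('Z')(x) = 0
Function('u')(z) = 2 (Function('u')(z) = Add(2, Mul(-1, 0)) = Add(2, 0) = 2)
P = Rational(-1, 613) (P = Pow(Add(-302, -311), -1) = Pow(-613, -1) = Rational(-1, 613) ≈ -0.0016313)
Pow(Add(P, Add(67, Function('u')(Function('M')(0, -1)))), Rational(1, 2)) = Pow(Add(Rational(-1, 613), Add(67, 2)), Rational(1, 2)) = Pow(Add(Rational(-1, 613), 69), Rational(1, 2)) = Pow(Rational(42296, 613), Rational(1, 2)) = Mul(Rational(2, 613), Pow(6481862, Rational(1, 2)))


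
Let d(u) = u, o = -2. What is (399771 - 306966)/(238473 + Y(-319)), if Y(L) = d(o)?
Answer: 92805/238471 ≈ 0.38917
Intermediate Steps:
Y(L) = -2
(399771 - 306966)/(238473 + Y(-319)) = (399771 - 306966)/(238473 - 2) = 92805/238471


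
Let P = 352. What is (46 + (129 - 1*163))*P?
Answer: 4224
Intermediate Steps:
(46 + (129 - 1*163))*P = (46 + (129 - 1*163))*352 = (46 + (129 - 163))*352 = (46 - 34)*352 = 12*352 = 4224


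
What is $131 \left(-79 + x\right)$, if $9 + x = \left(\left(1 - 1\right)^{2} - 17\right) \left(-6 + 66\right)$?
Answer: $-145148$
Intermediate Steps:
$x = -1029$ ($x = -9 + \left(\left(1 - 1\right)^{2} - 17\right) \left(-6 + 66\right) = -9 + \left(0^{2} - 17\right) 60 = -9 + \left(0 - 17\right) 60 = -9 - 1020 = -1029$)
$131 \left(-79 + x\right) = 131 \left(-79 - 1029\right) = 131 \left(-1108\right) = -145148$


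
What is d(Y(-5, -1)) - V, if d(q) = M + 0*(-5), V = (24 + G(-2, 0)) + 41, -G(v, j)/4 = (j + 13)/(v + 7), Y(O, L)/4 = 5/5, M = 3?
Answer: -258/5 ≈ -51.600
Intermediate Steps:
Y(O, L) = 4 (Y(O, L) = 4*(5/5) = 4*(5*(⅕)) = 4*1 = 4)
G(v, j) = -4*(13 + j)/(7 + v) (G(v, j) = -4*(j + 13)/(v + 7) = -4*(13 + j)/(7 + v))
V = 273/5 (V = (24 + 4*(-13 - 1*0)/(7 - 2)) + 41 = (24 + 4*(-13 + 0)/5) + 41 = (24 + 4*(⅕)*(-13)) + 41 = (24 - 52/5) + 41 = 68/5 + 41 = 273/5 ≈ 54.600)
d(q) = 3 (d(q) = 3 + 0*(-5) = 3 + 0 = 3)
d(Y(-5, -1)) - V = 3 - 1*273/5 = 3 - 273/5 = -258/5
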